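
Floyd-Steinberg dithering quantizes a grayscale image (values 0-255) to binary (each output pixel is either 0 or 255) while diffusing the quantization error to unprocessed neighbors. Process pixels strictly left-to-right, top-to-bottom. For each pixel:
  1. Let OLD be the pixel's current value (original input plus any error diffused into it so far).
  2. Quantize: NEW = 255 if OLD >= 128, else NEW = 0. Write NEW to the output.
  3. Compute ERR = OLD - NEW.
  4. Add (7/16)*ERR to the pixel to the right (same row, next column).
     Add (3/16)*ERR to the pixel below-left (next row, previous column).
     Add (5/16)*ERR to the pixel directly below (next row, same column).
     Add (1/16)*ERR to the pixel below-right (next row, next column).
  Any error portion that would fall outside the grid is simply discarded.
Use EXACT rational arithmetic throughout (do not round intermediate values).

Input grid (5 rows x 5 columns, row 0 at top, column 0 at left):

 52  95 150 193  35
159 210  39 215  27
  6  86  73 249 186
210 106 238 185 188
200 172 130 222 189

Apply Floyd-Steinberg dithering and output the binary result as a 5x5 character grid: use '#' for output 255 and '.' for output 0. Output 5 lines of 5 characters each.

Answer: ..##.
##.#.
...##
#.###
##.##

Derivation:
(0,0): OLD=52 → NEW=0, ERR=52
(0,1): OLD=471/4 → NEW=0, ERR=471/4
(0,2): OLD=12897/64 → NEW=255, ERR=-3423/64
(0,3): OLD=173671/1024 → NEW=255, ERR=-87449/1024
(0,4): OLD=-38703/16384 → NEW=0, ERR=-38703/16384
(1,0): OLD=12629/64 → NEW=255, ERR=-3691/64
(1,1): OLD=109971/512 → NEW=255, ERR=-20589/512
(1,2): OLD=-64881/16384 → NEW=0, ERR=-64881/16384
(1,3): OLD=11979619/65536 → NEW=255, ERR=-4732061/65536
(1,4): OLD=-11183671/1048576 → NEW=0, ERR=-11183671/1048576
(2,0): OLD=-160255/8192 → NEW=0, ERR=-160255/8192
(2,1): OLD=15867035/262144 → NEW=0, ERR=15867035/262144
(2,2): OLD=344736657/4194304 → NEW=0, ERR=344736657/4194304
(2,3): OLD=17458190627/67108864 → NEW=255, ERR=345430307/67108864
(2,4): OLD=193709586229/1073741824 → NEW=255, ERR=-80094578891/1073741824
(3,0): OLD=902764145/4194304 → NEW=255, ERR=-166783375/4194304
(3,1): OLD=4083789085/33554432 → NEW=0, ERR=4083789085/33554432
(3,2): OLD=345400785743/1073741824 → NEW=255, ERR=71596620623/1073741824
(3,3): OLD=444381926935/2147483648 → NEW=255, ERR=-103226403305/2147483648
(3,4): OLD=4947153970963/34359738368 → NEW=255, ERR=-3814579312877/34359738368
(4,0): OLD=112954214655/536870912 → NEW=255, ERR=-23947867905/536870912
(4,1): OLD=3445166920447/17179869184 → NEW=255, ERR=-935699721473/17179869184
(4,2): OLD=34525425834449/274877906944 → NEW=0, ERR=34525425834449/274877906944
(4,3): OLD=1078758239561471/4398046511104 → NEW=255, ERR=-42743620770049/4398046511104
(4,4): OLD=10347748869978233/70368744177664 → NEW=255, ERR=-7596280895326087/70368744177664
Row 0: ..##.
Row 1: ##.#.
Row 2: ...##
Row 3: #.###
Row 4: ##.##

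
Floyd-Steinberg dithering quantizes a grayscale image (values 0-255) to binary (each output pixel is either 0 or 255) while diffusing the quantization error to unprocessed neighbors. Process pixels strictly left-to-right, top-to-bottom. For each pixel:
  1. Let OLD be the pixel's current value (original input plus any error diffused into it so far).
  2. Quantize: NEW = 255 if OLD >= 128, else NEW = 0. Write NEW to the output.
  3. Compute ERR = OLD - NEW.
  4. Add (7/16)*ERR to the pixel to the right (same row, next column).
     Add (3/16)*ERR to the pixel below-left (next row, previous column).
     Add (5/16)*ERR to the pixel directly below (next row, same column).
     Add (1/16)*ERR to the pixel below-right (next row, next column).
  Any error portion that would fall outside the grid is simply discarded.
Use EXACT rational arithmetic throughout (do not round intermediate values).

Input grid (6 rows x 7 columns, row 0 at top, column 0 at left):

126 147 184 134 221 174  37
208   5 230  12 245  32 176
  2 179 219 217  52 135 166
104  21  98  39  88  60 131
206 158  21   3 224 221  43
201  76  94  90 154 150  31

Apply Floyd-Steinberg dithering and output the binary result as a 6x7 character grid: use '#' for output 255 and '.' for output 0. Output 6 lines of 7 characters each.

(0,0): OLD=126 → NEW=0, ERR=126
(0,1): OLD=1617/8 → NEW=255, ERR=-423/8
(0,2): OLD=20591/128 → NEW=255, ERR=-12049/128
(0,3): OLD=190089/2048 → NEW=0, ERR=190089/2048
(0,4): OLD=8572351/32768 → NEW=255, ERR=216511/32768
(0,5): OLD=92741689/524288 → NEW=255, ERR=-40951751/524288
(0,6): OLD=23716239/8388608 → NEW=0, ERR=23716239/8388608
(1,0): OLD=30395/128 → NEW=255, ERR=-2245/128
(1,1): OLD=-29667/1024 → NEW=0, ERR=-29667/1024
(1,2): OLD=6619361/32768 → NEW=255, ERR=-1736479/32768
(1,3): OLD=1727053/131072 → NEW=0, ERR=1727053/131072
(1,4): OLD=2046694855/8388608 → NEW=255, ERR=-92400185/8388608
(1,5): OLD=249300727/67108864 → NEW=0, ERR=249300727/67108864
(1,6): OLD=186430491545/1073741824 → NEW=255, ERR=-87373673575/1073741824
(2,0): OLD=-146033/16384 → NEW=0, ERR=-146033/16384
(2,1): OLD=81272213/524288 → NEW=255, ERR=-52421227/524288
(2,2): OLD=1336773375/8388608 → NEW=255, ERR=-802321665/8388608
(2,3): OLD=11669956551/67108864 → NEW=255, ERR=-5442803769/67108864
(2,4): OLD=7835547191/536870912 → NEW=0, ERR=7835547191/536870912
(2,5): OLD=2174975814269/17179869184 → NEW=0, ERR=2174975814269/17179869184
(2,6): OLD=53928490352699/274877906944 → NEW=255, ERR=-16165375918021/274877906944
(3,0): OLD=691786271/8388608 → NEW=0, ERR=691786271/8388608
(3,1): OLD=492822067/67108864 → NEW=0, ERR=492822067/67108864
(3,2): OLD=26772629129/536870912 → NEW=0, ERR=26772629129/536870912
(3,3): OLD=69215439311/2147483648 → NEW=0, ERR=69215439311/2147483648
(3,4): OLD=34450577640991/274877906944 → NEW=0, ERR=34450577640991/274877906944
(3,5): OLD=317275285851213/2199023255552 → NEW=255, ERR=-243475644314547/2199023255552
(3,6): OLD=2536605100940755/35184372088832 → NEW=0, ERR=2536605100940755/35184372088832
(4,0): OLD=250340732785/1073741824 → NEW=255, ERR=-23463432335/1073741824
(4,1): OLD=2838785487549/17179869184 → NEW=255, ERR=-1542081154371/17179869184
(4,2): OLD=1048821618483/274877906944 → NEW=0, ERR=1048821618483/274877906944
(4,3): OLD=90946545529377/2199023255552 → NEW=0, ERR=90946545529377/2199023255552
(4,4): OLD=4618198974577235/17592186044416 → NEW=255, ERR=132191533251155/17592186044416
(4,5): OLD=118804058867331475/562949953421312 → NEW=255, ERR=-24748179255103085/562949953421312
(4,6): OLD=354670956298877429/9007199254740992 → NEW=0, ERR=354670956298877429/9007199254740992
(5,0): OLD=48747141245831/274877906944 → NEW=255, ERR=-21346725024889/274877906944
(5,1): OLD=29298896748845/2199023255552 → NEW=0, ERR=29298896748845/2199023255552
(5,2): OLD=1814914683580043/17592186044416 → NEW=0, ERR=1814914683580043/17592186044416
(5,3): OLD=21069355846765399/140737488355328 → NEW=255, ERR=-14818703683843241/140737488355328
(5,4): OLD=942373405292898077/9007199254740992 → NEW=0, ERR=942373405292898077/9007199254740992
(5,5): OLD=13682866320970822093/72057594037927936 → NEW=255, ERR=-4691820158700801587/72057594037927936
(5,6): OLD=13916896839208547427/1152921504606846976 → NEW=0, ERR=13916896839208547427/1152921504606846976
Row 0: .##.##.
Row 1: #.#.#.#
Row 2: .###..#
Row 3: .....#.
Row 4: ##..##.
Row 5: #..#.#.

Answer: .##.##.
#.#.#.#
.###..#
.....#.
##..##.
#..#.#.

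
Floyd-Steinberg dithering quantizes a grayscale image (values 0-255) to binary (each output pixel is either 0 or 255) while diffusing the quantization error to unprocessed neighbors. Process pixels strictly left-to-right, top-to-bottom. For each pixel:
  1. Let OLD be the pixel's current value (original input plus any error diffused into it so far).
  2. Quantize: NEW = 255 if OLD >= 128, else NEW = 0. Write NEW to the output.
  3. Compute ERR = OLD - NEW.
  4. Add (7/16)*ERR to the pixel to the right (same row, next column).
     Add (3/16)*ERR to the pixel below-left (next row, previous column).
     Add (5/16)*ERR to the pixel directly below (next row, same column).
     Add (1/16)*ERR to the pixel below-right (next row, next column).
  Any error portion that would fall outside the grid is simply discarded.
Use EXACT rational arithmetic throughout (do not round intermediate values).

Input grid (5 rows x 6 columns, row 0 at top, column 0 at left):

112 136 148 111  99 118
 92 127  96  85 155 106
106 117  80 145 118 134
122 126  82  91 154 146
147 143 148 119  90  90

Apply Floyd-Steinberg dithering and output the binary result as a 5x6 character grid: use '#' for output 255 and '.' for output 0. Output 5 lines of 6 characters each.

Answer: .#.#.#
.#..#.
#.#.#.
.#..##
#.##..

Derivation:
(0,0): OLD=112 → NEW=0, ERR=112
(0,1): OLD=185 → NEW=255, ERR=-70
(0,2): OLD=939/8 → NEW=0, ERR=939/8
(0,3): OLD=20781/128 → NEW=255, ERR=-11859/128
(0,4): OLD=119739/2048 → NEW=0, ERR=119739/2048
(0,5): OLD=4704797/32768 → NEW=255, ERR=-3651043/32768
(1,0): OLD=911/8 → NEW=0, ERR=911/8
(1,1): OLD=11773/64 → NEW=255, ERR=-4547/64
(1,2): OLD=163533/2048 → NEW=0, ERR=163533/2048
(1,3): OLD=895223/8192 → NEW=0, ERR=895223/8192
(1,4): OLD=101920971/524288 → NEW=255, ERR=-31772469/524288
(1,5): OLD=405354909/8388608 → NEW=0, ERR=405354909/8388608
(2,0): OLD=131343/1024 → NEW=255, ERR=-129777/1024
(2,1): OLD=2013273/32768 → NEW=0, ERR=2013273/32768
(2,2): OLD=77533203/524288 → NEW=255, ERR=-56160237/524288
(2,3): OLD=528122451/4194304 → NEW=0, ERR=528122451/4194304
(2,4): OLD=22822381777/134217728 → NEW=255, ERR=-11403138863/134217728
(2,5): OLD=232235477447/2147483648 → NEW=0, ERR=232235477447/2147483648
(3,0): OLD=49238635/524288 → NEW=0, ERR=49238635/524288
(3,1): OLD=663885179/4194304 → NEW=255, ERR=-405662341/4194304
(3,2): OLD=1129473639/33554432 → NEW=0, ERR=1129473639/33554432
(3,3): OLD=262959428759/2147483648 → NEW=0, ERR=262959428759/2147483648
(3,4): OLD=3593484864099/17179869184 → NEW=255, ERR=-787381777821/17179869184
(3,5): OLD=42450319292493/274877906944 → NEW=255, ERR=-27643546978227/274877906944
(4,0): OLD=10617561385/67108864 → NEW=255, ERR=-6495198935/67108864
(4,1): OLD=88705088121/1073741824 → NEW=0, ERR=88705088121/1073741824
(4,2): OLD=7269723244323/34359738368 → NEW=255, ERR=-1492010039517/34359738368
(4,3): OLD=72445916216183/549755813888 → NEW=255, ERR=-67741816325257/549755813888
(4,4): OLD=92930905163503/8796093022208 → NEW=0, ERR=92930905163503/8796093022208
(4,5): OLD=8490783301363369/140737488355328 → NEW=0, ERR=8490783301363369/140737488355328
Row 0: .#.#.#
Row 1: .#..#.
Row 2: #.#.#.
Row 3: .#..##
Row 4: #.##..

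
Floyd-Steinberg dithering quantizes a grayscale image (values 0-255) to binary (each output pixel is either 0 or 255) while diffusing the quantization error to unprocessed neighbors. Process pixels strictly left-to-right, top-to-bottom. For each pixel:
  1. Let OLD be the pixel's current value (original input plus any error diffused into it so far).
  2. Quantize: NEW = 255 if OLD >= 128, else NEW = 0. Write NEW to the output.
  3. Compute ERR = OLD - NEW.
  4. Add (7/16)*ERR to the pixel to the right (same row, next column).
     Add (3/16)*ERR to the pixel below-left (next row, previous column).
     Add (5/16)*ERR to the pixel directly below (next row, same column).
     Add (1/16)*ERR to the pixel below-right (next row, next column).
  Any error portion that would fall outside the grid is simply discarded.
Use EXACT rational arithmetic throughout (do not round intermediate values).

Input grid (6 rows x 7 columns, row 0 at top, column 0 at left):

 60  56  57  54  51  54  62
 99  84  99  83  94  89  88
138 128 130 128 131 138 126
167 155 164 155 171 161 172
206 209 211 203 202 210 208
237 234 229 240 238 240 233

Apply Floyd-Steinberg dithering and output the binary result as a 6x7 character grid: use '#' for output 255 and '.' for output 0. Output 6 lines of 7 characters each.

(0,0): OLD=60 → NEW=0, ERR=60
(0,1): OLD=329/4 → NEW=0, ERR=329/4
(0,2): OLD=5951/64 → NEW=0, ERR=5951/64
(0,3): OLD=96953/1024 → NEW=0, ERR=96953/1024
(0,4): OLD=1514255/16384 → NEW=0, ERR=1514255/16384
(0,5): OLD=24755561/262144 → NEW=0, ERR=24755561/262144
(0,6): OLD=433335775/4194304 → NEW=0, ERR=433335775/4194304
(1,0): OLD=8523/64 → NEW=255, ERR=-7797/64
(1,1): OLD=39725/512 → NEW=0, ERR=39725/512
(1,2): OLD=3029329/16384 → NEW=255, ERR=-1148591/16384
(1,3): OLD=6885069/65536 → NEW=0, ERR=6885069/65536
(1,4): OLD=807273559/4194304 → NEW=255, ERR=-262273961/4194304
(1,5): OLD=3902436327/33554432 → NEW=0, ERR=3902436327/33554432
(1,6): OLD=95063837353/536870912 → NEW=255, ERR=-41838245207/536870912
(2,0): OLD=937791/8192 → NEW=0, ERR=937791/8192
(2,1): OLD=47597701/262144 → NEW=255, ERR=-19249019/262144
(2,2): OLD=421589135/4194304 → NEW=0, ERR=421589135/4194304
(2,3): OLD=6331709719/33554432 → NEW=255, ERR=-2224670441/33554432
(2,4): OLD=29749451127/268435456 → NEW=0, ERR=29749451127/268435456
(2,5): OLD=1755012393005/8589934592 → NEW=255, ERR=-435420927955/8589934592
(2,6): OLD=11921325724939/137438953472 → NEW=0, ERR=11921325724939/137438953472
(3,0): OLD=792748271/4194304 → NEW=255, ERR=-276799249/4194304
(3,1): OLD=4334637027/33554432 → NEW=255, ERR=-4221743133/33554432
(3,2): OLD=33110153641/268435456 → NEW=0, ERR=33110153641/268435456
(3,3): OLD=231183561687/1073741824 → NEW=255, ERR=-42620603433/1073741824
(3,4): OLD=23999441015023/137438953472 → NEW=255, ERR=-11047492120337/137438953472
(3,5): OLD=146436160608477/1099511627776 → NEW=255, ERR=-133939304474403/1099511627776
(3,6): OLD=2509400018538051/17592186044416 → NEW=255, ERR=-1976607422788029/17592186044416
(4,0): OLD=86858208513/536870912 → NEW=255, ERR=-50043874047/536870912
(4,1): OLD=1270480378733/8589934592 → NEW=255, ERR=-919952942227/8589934592
(4,2): OLD=25753912445123/137438953472 → NEW=255, ERR=-9293020690237/137438953472
(4,3): OLD=168941656075729/1099511627776 → NEW=255, ERR=-111433809007151/1099511627776
(4,4): OLD=943111910884947/8796093022208 → NEW=0, ERR=943111910884947/8796093022208
(4,5): OLD=54254266243907555/281474976710656 → NEW=255, ERR=-17521852817309725/281474976710656
(4,6): OLD=621678697003405605/4503599627370496 → NEW=255, ERR=-526739207976070875/4503599627370496
(5,0): OLD=25809663222423/137438953472 → NEW=255, ERR=-9237269912937/137438953472
(5,1): OLD=167812011601853/1099511627776 → NEW=255, ERR=-112563453481027/1099511627776
(5,2): OLD=1208445099284043/8796093022208 → NEW=255, ERR=-1034558621378997/8796093022208
(5,3): OLD=12156158451909687/70368744177664 → NEW=255, ERR=-5787871313394633/70368744177664
(5,4): OLD=979601606722960013/4503599627370496 → NEW=255, ERR=-168816298256516467/4503599627370496
(5,5): OLD=6806507965183595805/36028797018963968 → NEW=255, ERR=-2380835274652216035/36028797018963968
(5,6): OLD=94337142884473680659/576460752303423488 → NEW=255, ERR=-52660348952899308781/576460752303423488
Row 0: .......
Row 1: #.#.#.#
Row 2: .#.#.#.
Row 3: ##.####
Row 4: ####.##
Row 5: #######

Answer: .......
#.#.#.#
.#.#.#.
##.####
####.##
#######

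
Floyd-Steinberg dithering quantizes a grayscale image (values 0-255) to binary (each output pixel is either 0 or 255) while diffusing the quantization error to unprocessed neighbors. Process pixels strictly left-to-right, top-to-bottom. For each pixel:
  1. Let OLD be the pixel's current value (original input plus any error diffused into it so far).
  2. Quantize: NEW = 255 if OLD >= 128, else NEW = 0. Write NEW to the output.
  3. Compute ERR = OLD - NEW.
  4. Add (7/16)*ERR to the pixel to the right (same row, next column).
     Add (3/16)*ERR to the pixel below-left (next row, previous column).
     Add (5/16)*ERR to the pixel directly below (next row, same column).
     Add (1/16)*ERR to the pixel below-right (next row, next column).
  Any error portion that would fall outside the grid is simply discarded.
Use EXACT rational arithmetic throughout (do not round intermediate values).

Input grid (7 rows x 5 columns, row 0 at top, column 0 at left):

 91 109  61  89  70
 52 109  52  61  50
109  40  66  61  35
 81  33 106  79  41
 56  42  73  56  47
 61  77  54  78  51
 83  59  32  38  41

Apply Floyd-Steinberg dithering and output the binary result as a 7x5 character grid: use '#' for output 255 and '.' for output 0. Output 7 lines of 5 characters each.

(0,0): OLD=91 → NEW=0, ERR=91
(0,1): OLD=2381/16 → NEW=255, ERR=-1699/16
(0,2): OLD=3723/256 → NEW=0, ERR=3723/256
(0,3): OLD=390605/4096 → NEW=0, ERR=390605/4096
(0,4): OLD=7321755/65536 → NEW=0, ERR=7321755/65536
(1,0): OLD=15495/256 → NEW=0, ERR=15495/256
(1,1): OLD=226737/2048 → NEW=0, ERR=226737/2048
(1,2): OLD=7616901/65536 → NEW=0, ERR=7616901/65536
(1,3): OLD=42862049/262144 → NEW=255, ERR=-23984671/262144
(1,4): OLD=213256323/4194304 → NEW=0, ERR=213256323/4194304
(2,0): OLD=4871723/32768 → NEW=255, ERR=-3484117/32768
(2,1): OLD=56260745/1048576 → NEW=0, ERR=56260745/1048576
(2,2): OLD=1938746843/16777216 → NEW=0, ERR=1938746843/16777216
(2,3): OLD=26779698529/268435456 → NEW=0, ERR=26779698529/268435456
(2,4): OLD=381463465319/4294967296 → NEW=0, ERR=381463465319/4294967296
(3,0): OLD=970278011/16777216 → NEW=0, ERR=970278011/16777216
(3,1): OLD=12091774175/134217728 → NEW=0, ERR=12091774175/134217728
(3,2): OLD=874392965573/4294967296 → NEW=255, ERR=-220823694907/4294967296
(3,3): OLD=958269783485/8589934592 → NEW=0, ERR=958269783485/8589934592
(3,4): OLD=17014470582865/137438953472 → NEW=0, ERR=17014470582865/137438953472
(4,0): OLD=195345527253/2147483648 → NEW=0, ERR=195345527253/2147483648
(4,1): OLD=7141659358549/68719476736 → NEW=0, ERR=7141659358549/68719476736
(4,2): OLD=141779531926171/1099511627776 → NEW=255, ERR=-138595933156709/1099511627776
(4,3): OLD=980099975913301/17592186044416 → NEW=0, ERR=980099975913301/17592186044416
(4,4): OLD=32941821426404819/281474976710656 → NEW=0, ERR=32941821426404819/281474976710656
(5,0): OLD=119750471730463/1099511627776 → NEW=0, ERR=119750471730463/1099511627776
(5,1): OLD=1224206743350301/8796093022208 → NEW=255, ERR=-1018796977312739/8796093022208
(5,2): OLD=-5382618869011195/281474976710656 → NEW=0, ERR=-5382618869011195/281474976710656
(5,3): OLD=113838835578995339/1125899906842624 → NEW=0, ERR=113838835578995339/1125899906842624
(5,4): OLD=2437169000023096201/18014398509481984 → NEW=255, ERR=-2156502619894809719/18014398509481984
(6,0): OLD=13414839470772527/140737488355328 → NEW=0, ERR=13414839470772527/140737488355328
(6,1): OLD=305020878391601345/4503599627370496 → NEW=0, ERR=305020878391601345/4503599627370496
(6,2): OLD=4854821622997829467/72057594037927936 → NEW=0, ERR=4854821622997829467/72057594037927936
(6,3): OLD=86967214052118917289/1152921504606846976 → NEW=0, ERR=86967214052118917289/1152921504606846976
(6,4): OLD=791577134653476154335/18446744073709551616 → NEW=0, ERR=791577134653476154335/18446744073709551616
Row 0: .#...
Row 1: ...#.
Row 2: #....
Row 3: ..#..
Row 4: ..#..
Row 5: .#..#
Row 6: .....

Answer: .#...
...#.
#....
..#..
..#..
.#..#
.....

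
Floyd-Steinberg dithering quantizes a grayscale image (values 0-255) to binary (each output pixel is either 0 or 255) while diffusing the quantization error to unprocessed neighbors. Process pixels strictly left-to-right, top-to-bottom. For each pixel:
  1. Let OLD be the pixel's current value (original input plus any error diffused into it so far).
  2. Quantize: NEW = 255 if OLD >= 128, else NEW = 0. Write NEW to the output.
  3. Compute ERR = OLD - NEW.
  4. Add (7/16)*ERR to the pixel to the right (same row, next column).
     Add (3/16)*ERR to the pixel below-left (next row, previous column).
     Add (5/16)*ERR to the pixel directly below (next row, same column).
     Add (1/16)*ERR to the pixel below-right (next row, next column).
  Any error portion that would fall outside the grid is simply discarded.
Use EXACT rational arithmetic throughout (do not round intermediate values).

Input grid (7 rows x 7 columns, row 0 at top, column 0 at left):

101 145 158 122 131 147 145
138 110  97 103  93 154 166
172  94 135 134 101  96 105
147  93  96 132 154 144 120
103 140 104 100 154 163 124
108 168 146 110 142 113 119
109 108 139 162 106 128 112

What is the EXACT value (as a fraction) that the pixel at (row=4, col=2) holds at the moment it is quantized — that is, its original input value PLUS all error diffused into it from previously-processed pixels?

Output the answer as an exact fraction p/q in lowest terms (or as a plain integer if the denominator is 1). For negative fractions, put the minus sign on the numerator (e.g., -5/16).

(0,0): OLD=101 → NEW=0, ERR=101
(0,1): OLD=3027/16 → NEW=255, ERR=-1053/16
(0,2): OLD=33077/256 → NEW=255, ERR=-32203/256
(0,3): OLD=274291/4096 → NEW=0, ERR=274291/4096
(0,4): OLD=10505253/65536 → NEW=255, ERR=-6206427/65536
(0,5): OLD=110695683/1048576 → NEW=0, ERR=110695683/1048576
(0,6): OLD=3207566101/16777216 → NEW=255, ERR=-1070623979/16777216
(1,0): OLD=40249/256 → NEW=255, ERR=-25031/256
(1,1): OLD=60175/2048 → NEW=0, ERR=60175/2048
(1,2): OLD=5176507/65536 → NEW=0, ERR=5176507/65536
(1,3): OLD=34829727/262144 → NEW=255, ERR=-32016993/262144
(1,4): OLD=569596669/16777216 → NEW=0, ERR=569596669/16777216
(1,5): OLD=24690587149/134217728 → NEW=255, ERR=-9534933491/134217728
(1,6): OLD=261081839395/2147483648 → NEW=0, ERR=261081839395/2147483648
(2,0): OLD=4815381/32768 → NEW=255, ERR=-3540459/32768
(2,1): OLD=67749303/1048576 → NEW=0, ERR=67749303/1048576
(2,2): OLD=2799895525/16777216 → NEW=255, ERR=-1478294555/16777216
(2,3): OLD=9205413629/134217728 → NEW=0, ERR=9205413629/134217728
(2,4): OLD=129560054861/1073741824 → NEW=0, ERR=129560054861/1073741824
(2,5): OLD=5205734863919/34359738368 → NEW=255, ERR=-3555998419921/34359738368
(2,6): OLD=51277975696697/549755813888 → NEW=0, ERR=51277975696697/549755813888
(3,0): OLD=2103025221/16777216 → NEW=0, ERR=2103025221/16777216
(3,1): OLD=19429009761/134217728 → NEW=255, ERR=-14796510879/134217728
(3,2): OLD=39869611763/1073741824 → NEW=0, ERR=39869611763/1073741824
(3,3): OLD=802278968213/4294967296 → NEW=255, ERR=-292937692267/4294967296
(3,4): OLD=80676083978821/549755813888 → NEW=255, ERR=-59511648562619/549755813888
(3,5): OLD=392872328422431/4398046511104 → NEW=0, ERR=392872328422431/4398046511104
(3,6): OLD=12790306830394689/70368744177664 → NEW=255, ERR=-5153722934909631/70368744177664
(4,0): OLD=260922291947/2147483648 → NEW=0, ERR=260922291947/2147483648
(4,1): OLD=5961503443695/34359738368 → NEW=255, ERR=-2800229840145/34359738368
(4,2): OLD=33133722245985/549755813888 → NEW=0, ERR=33133722245985/549755813888
Target (4,2): original=104, with diffused error = 33133722245985/549755813888

Answer: 33133722245985/549755813888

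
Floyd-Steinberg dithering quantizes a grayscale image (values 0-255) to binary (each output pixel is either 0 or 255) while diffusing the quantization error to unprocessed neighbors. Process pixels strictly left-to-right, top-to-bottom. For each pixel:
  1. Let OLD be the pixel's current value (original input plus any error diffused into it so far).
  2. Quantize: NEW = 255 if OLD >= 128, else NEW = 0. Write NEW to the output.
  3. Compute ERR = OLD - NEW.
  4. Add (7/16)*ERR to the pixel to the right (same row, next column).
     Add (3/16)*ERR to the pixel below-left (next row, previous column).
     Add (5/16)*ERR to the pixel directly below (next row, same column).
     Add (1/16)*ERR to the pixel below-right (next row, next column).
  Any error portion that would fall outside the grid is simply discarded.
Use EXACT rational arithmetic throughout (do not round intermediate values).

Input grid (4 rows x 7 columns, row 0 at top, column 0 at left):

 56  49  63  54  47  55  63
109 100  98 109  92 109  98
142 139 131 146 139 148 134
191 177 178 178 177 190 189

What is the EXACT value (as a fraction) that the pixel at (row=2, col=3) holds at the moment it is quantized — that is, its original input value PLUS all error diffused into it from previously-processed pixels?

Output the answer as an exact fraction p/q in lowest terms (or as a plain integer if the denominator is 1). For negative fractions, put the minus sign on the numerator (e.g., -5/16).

Answer: 2557244461/16777216

Derivation:
(0,0): OLD=56 → NEW=0, ERR=56
(0,1): OLD=147/2 → NEW=0, ERR=147/2
(0,2): OLD=3045/32 → NEW=0, ERR=3045/32
(0,3): OLD=48963/512 → NEW=0, ERR=48963/512
(0,4): OLD=727765/8192 → NEW=0, ERR=727765/8192
(0,5): OLD=12303315/131072 → NEW=0, ERR=12303315/131072
(0,6): OLD=218243781/2097152 → NEW=0, ERR=218243781/2097152
(1,0): OLD=4489/32 → NEW=255, ERR=-3671/32
(1,1): OLD=24095/256 → NEW=0, ERR=24095/256
(1,2): OLD=1568267/8192 → NEW=255, ERR=-520693/8192
(1,3): OLD=4380463/32768 → NEW=255, ERR=-3975377/32768
(1,4): OLD=189293101/2097152 → NEW=0, ERR=189293101/2097152
(1,5): OLD=3403894589/16777216 → NEW=255, ERR=-874295491/16777216
(1,6): OLD=30491181811/268435456 → NEW=0, ERR=30491181811/268435456
(2,0): OLD=507077/4096 → NEW=0, ERR=507077/4096
(2,1): OLD=26671431/131072 → NEW=255, ERR=-6751929/131072
(2,2): OLD=150440085/2097152 → NEW=0, ERR=150440085/2097152
(2,3): OLD=2557244461/16777216 → NEW=255, ERR=-1720945619/16777216
Target (2,3): original=146, with diffused error = 2557244461/16777216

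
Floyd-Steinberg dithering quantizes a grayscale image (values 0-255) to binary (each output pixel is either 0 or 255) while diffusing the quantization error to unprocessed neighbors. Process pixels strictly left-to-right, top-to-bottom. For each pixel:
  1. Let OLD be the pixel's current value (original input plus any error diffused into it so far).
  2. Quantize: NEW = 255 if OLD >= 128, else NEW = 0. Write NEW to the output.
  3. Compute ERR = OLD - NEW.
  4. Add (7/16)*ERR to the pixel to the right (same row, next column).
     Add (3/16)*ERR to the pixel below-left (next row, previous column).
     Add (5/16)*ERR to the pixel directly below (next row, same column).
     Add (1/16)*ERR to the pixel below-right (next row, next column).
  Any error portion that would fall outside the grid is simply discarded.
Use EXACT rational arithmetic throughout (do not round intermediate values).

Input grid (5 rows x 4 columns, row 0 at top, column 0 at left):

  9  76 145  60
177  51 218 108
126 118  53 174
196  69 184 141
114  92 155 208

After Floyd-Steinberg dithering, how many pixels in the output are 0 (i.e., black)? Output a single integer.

Answer: 11

Derivation:
(0,0): OLD=9 → NEW=0, ERR=9
(0,1): OLD=1279/16 → NEW=0, ERR=1279/16
(0,2): OLD=46073/256 → NEW=255, ERR=-19207/256
(0,3): OLD=111311/4096 → NEW=0, ERR=111311/4096
(1,0): OLD=49869/256 → NEW=255, ERR=-15411/256
(1,1): OLD=74011/2048 → NEW=0, ERR=74011/2048
(1,2): OLD=14447799/65536 → NEW=255, ERR=-2263881/65536
(1,3): OLD=101386929/1048576 → NEW=0, ERR=101386929/1048576
(2,0): OLD=3734361/32768 → NEW=0, ERR=3734361/32768
(2,1): OLD=177117923/1048576 → NEW=255, ERR=-90268957/1048576
(2,2): OLD=52281711/2097152 → NEW=0, ERR=52281711/2097152
(2,3): OLD=7145868243/33554432 → NEW=255, ERR=-1410511917/33554432
(3,0): OLD=3615025225/16777216 → NEW=255, ERR=-663164855/16777216
(3,1): OLD=9825129815/268435456 → NEW=0, ERR=9825129815/268435456
(3,2): OLD=835549047209/4294967296 → NEW=255, ERR=-259667613271/4294967296
(3,3): OLD=7076118244127/68719476736 → NEW=0, ERR=7076118244127/68719476736
(4,0): OLD=466048472789/4294967296 → NEW=0, ERR=466048472789/4294967296
(4,1): OLD=4710884255871/34359738368 → NEW=255, ERR=-4050849027969/34359738368
(4,2): OLD=116682594817055/1099511627776 → NEW=0, ERR=116682594817055/1099511627776
(4,3): OLD=4975567411490697/17592186044416 → NEW=255, ERR=489559970164617/17592186044416
Output grid:
  Row 0: ..#.  (3 black, running=3)
  Row 1: #.#.  (2 black, running=5)
  Row 2: .#.#  (2 black, running=7)
  Row 3: #.#.  (2 black, running=9)
  Row 4: .#.#  (2 black, running=11)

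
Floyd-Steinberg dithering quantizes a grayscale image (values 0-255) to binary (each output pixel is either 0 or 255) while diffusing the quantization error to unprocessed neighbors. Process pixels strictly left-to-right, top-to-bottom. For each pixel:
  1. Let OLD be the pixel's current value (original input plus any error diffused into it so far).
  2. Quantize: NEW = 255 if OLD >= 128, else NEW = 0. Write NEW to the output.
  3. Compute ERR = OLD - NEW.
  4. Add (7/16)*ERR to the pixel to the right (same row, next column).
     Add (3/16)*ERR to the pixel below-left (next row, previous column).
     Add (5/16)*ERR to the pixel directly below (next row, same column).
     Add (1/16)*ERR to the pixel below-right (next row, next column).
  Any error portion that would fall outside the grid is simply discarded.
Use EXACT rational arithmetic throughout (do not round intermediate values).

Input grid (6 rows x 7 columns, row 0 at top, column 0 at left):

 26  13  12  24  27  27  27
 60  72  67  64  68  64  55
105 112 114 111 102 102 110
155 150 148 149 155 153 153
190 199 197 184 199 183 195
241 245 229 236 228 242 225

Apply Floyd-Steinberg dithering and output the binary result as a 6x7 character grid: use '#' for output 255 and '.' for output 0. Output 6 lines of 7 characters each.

(0,0): OLD=26 → NEW=0, ERR=26
(0,1): OLD=195/8 → NEW=0, ERR=195/8
(0,2): OLD=2901/128 → NEW=0, ERR=2901/128
(0,3): OLD=69459/2048 → NEW=0, ERR=69459/2048
(0,4): OLD=1370949/32768 → NEW=0, ERR=1370949/32768
(0,5): OLD=23752419/524288 → NEW=0, ERR=23752419/524288
(0,6): OLD=392759349/8388608 → NEW=0, ERR=392759349/8388608
(1,0): OLD=9305/128 → NEW=0, ERR=9305/128
(1,1): OLD=120111/1024 → NEW=0, ERR=120111/1024
(1,2): OLD=4367387/32768 → NEW=255, ERR=-3988453/32768
(1,3): OLD=4011871/131072 → NEW=0, ERR=4011871/131072
(1,4): OLD=881472413/8388608 → NEW=0, ERR=881472413/8388608
(1,5): OLD=9094837997/67108864 → NEW=255, ERR=-8017922323/67108864
(1,6): OLD=21681027651/1073741824 → NEW=0, ERR=21681027651/1073741824
(2,0): OLD=2452853/16384 → NEW=255, ERR=-1725067/16384
(2,1): OLD=44203799/524288 → NEW=0, ERR=44203799/524288
(2,2): OLD=1056290949/8388608 → NEW=0, ERR=1056290949/8388608
(2,3): OLD=12599688221/67108864 → NEW=255, ERR=-4513072099/67108864
(2,4): OLD=45594684429/536870912 → NEW=0, ERR=45594684429/536870912
(2,5): OLD=1927110004751/17179869184 → NEW=0, ERR=1927110004751/17179869184
(2,6): OLD=43408233894489/274877906944 → NEW=255, ERR=-26685632376231/274877906944
(3,0): OLD=1156834917/8388608 → NEW=255, ERR=-982260123/8388608
(3,1): OLD=9539390401/67108864 → NEW=255, ERR=-7573369919/67108864
(3,2): OLD=70135354227/536870912 → NEW=255, ERR=-66766728333/536870912
(3,3): OLD=209099236485/2147483648 → NEW=0, ERR=209099236485/2147483648
(3,4): OLD=66236765885029/274877906944 → NEW=255, ERR=-3857100385691/274877906944
(3,5): OLD=371678897589055/2199023255552 → NEW=255, ERR=-189072032576705/2199023255552
(3,6): OLD=3238949487113249/35184372088832 → NEW=0, ERR=3238949487113249/35184372088832
(4,0): OLD=142000431883/1073741824 → NEW=255, ERR=-131803733237/1073741824
(4,1): OLD=1363968575695/17179869184 → NEW=0, ERR=1363968575695/17179869184
(4,2): OLD=56095650140929/274877906944 → NEW=255, ERR=-13998216129791/274877906944
(4,3): OLD=399660345210715/2199023255552 → NEW=255, ERR=-161090584955045/2199023255552
(4,4): OLD=2683336727997569/17592186044416 → NEW=255, ERR=-1802670713328511/17592186044416
(4,5): OLD=71879828495335841/562949953421312 → NEW=0, ERR=71879828495335841/562949953421312
(4,6): OLD=2470276172771267767/9007199254740992 → NEW=255, ERR=173440362812314807/9007199254740992
(5,0): OLD=59793182641629/274877906944 → NEW=255, ERR=-10300683629091/274877906944
(5,1): OLD=519398845887199/2199023255552 → NEW=255, ERR=-41352084278561/2199023255552
(5,2): OLD=3449572098012393/17592186044416 → NEW=255, ERR=-1036435343313687/17592186044416
(5,3): OLD=23212762865012525/140737488355328 → NEW=255, ERR=-12675296665596115/140737488355328
(5,4): OLD=1584706105049209199/9007199254740992 → NEW=255, ERR=-712129704909743761/9007199254740992
(5,5): OLD=17619353771414264383/72057594037927936 → NEW=255, ERR=-755332708257359297/72057594037927936
(5,6): OLD=270258242138634634449/1152921504606846976 → NEW=255, ERR=-23736741536111344431/1152921504606846976
Row 0: .......
Row 1: ..#..#.
Row 2: #..#..#
Row 3: ###.##.
Row 4: #.###.#
Row 5: #######

Answer: .......
..#..#.
#..#..#
###.##.
#.###.#
#######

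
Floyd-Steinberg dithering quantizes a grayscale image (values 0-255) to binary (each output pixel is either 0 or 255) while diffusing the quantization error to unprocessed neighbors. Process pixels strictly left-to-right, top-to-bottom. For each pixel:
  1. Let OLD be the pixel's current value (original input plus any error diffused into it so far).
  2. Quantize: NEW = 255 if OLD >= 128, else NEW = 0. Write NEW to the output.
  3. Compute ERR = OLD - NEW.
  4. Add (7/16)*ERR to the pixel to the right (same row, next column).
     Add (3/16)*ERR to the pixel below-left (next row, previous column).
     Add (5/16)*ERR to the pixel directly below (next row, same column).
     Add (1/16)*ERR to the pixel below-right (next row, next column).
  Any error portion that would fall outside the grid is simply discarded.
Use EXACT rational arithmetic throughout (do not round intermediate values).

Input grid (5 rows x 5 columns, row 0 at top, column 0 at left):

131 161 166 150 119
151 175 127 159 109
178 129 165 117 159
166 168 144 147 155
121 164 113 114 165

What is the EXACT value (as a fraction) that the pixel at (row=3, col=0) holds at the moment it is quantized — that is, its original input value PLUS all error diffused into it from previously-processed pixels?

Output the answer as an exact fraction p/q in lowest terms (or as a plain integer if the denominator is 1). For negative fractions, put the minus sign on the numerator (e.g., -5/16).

Answer: 764567549/4194304

Derivation:
(0,0): OLD=131 → NEW=255, ERR=-124
(0,1): OLD=427/4 → NEW=0, ERR=427/4
(0,2): OLD=13613/64 → NEW=255, ERR=-2707/64
(0,3): OLD=134651/1024 → NEW=255, ERR=-126469/1024
(0,4): OLD=1064413/16384 → NEW=0, ERR=1064413/16384
(1,0): OLD=8465/64 → NEW=255, ERR=-7855/64
(1,1): OLD=71159/512 → NEW=255, ERR=-59401/512
(1,2): OLD=762499/16384 → NEW=0, ERR=762499/16384
(1,3): OLD=9850279/65536 → NEW=255, ERR=-6861401/65536
(1,4): OLD=79459221/1048576 → NEW=0, ERR=79459221/1048576
(2,0): OLD=965773/8192 → NEW=0, ERR=965773/8192
(2,1): OLD=38109855/262144 → NEW=255, ERR=-28736865/262144
(2,2): OLD=439151901/4194304 → NEW=0, ERR=439151901/4194304
(2,3): OLD=9878862471/67108864 → NEW=255, ERR=-7233897849/67108864
(2,4): OLD=138488541169/1073741824 → NEW=255, ERR=-135315623951/1073741824
(3,0): OLD=764567549/4194304 → NEW=255, ERR=-304979971/4194304
Target (3,0): original=166, with diffused error = 764567549/4194304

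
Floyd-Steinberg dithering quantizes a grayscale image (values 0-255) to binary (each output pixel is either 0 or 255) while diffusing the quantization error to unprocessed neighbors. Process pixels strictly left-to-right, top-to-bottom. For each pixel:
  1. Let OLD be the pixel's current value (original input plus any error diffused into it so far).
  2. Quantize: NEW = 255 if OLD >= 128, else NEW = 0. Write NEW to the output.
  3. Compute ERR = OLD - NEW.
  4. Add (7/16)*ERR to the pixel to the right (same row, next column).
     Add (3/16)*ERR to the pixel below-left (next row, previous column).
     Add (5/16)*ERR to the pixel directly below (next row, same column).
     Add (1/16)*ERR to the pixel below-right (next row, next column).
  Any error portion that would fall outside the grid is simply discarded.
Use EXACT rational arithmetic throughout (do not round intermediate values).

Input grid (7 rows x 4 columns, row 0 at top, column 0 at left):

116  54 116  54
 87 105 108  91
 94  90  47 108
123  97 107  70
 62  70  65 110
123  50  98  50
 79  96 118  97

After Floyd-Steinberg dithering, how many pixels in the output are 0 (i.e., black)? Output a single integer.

Answer: 18

Derivation:
(0,0): OLD=116 → NEW=0, ERR=116
(0,1): OLD=419/4 → NEW=0, ERR=419/4
(0,2): OLD=10357/64 → NEW=255, ERR=-5963/64
(0,3): OLD=13555/1024 → NEW=0, ERR=13555/1024
(1,0): OLD=9145/64 → NEW=255, ERR=-7175/64
(1,1): OLD=40175/512 → NEW=0, ERR=40175/512
(1,2): OLD=2002811/16384 → NEW=0, ERR=2002811/16384
(1,3): OLD=37432653/262144 → NEW=255, ERR=-29414067/262144
(2,0): OLD=603573/8192 → NEW=0, ERR=603573/8192
(2,1): OLD=42642615/262144 → NEW=255, ERR=-24204105/262144
(2,2): OLD=15031979/524288 → NEW=0, ERR=15031979/524288
(2,3): OLD=781142799/8388608 → NEW=0, ERR=781142799/8388608
(3,0): OLD=539858757/4194304 → NEW=255, ERR=-529688763/4194304
(3,1): OLD=1535206939/67108864 → NEW=0, ERR=1535206939/67108864
(3,2): OLD=147808466597/1073741824 → NEW=255, ERR=-125995698523/1073741824
(3,3): OLD=851337837571/17179869184 → NEW=0, ERR=851337837571/17179869184
(4,0): OLD=28802512865/1073741824 → NEW=0, ERR=28802512865/1073741824
(4,1): OLD=506718784579/8589934592 → NEW=0, ERR=506718784579/8589934592
(4,2): OLD=17828497542723/274877906944 → NEW=0, ERR=17828497542723/274877906944
(4,3): OLD=644436727204293/4398046511104 → NEW=255, ERR=-477065133127227/4398046511104
(5,0): OLD=19577248145393/137438953472 → NEW=255, ERR=-15469684989967/137438953472
(5,1): OLD=145260677149911/4398046511104 → NEW=0, ERR=145260677149911/4398046511104
(5,2): OLD=255233940350033/2199023255552 → NEW=0, ERR=255233940350033/2199023255552
(5,3): OLD=4991642668831095/70368744177664 → NEW=0, ERR=4991642668831095/70368744177664
(6,0): OLD=3519763223090469/70368744177664 → NEW=0, ERR=3519763223090469/70368744177664
(6,1): OLD=160927567349258131/1125899906842624 → NEW=255, ERR=-126176908895610989/1125899906842624
(6,2): OLD=2172645130599951445/18014398509481984 → NEW=0, ERR=2172645130599951445/18014398509481984
(6,3): OLD=51647041456366971219/288230376151711744 → NEW=255, ERR=-21851704462319523501/288230376151711744
Output grid:
  Row 0: ..#.  (3 black, running=3)
  Row 1: #..#  (2 black, running=5)
  Row 2: .#..  (3 black, running=8)
  Row 3: #.#.  (2 black, running=10)
  Row 4: ...#  (3 black, running=13)
  Row 5: #...  (3 black, running=16)
  Row 6: .#.#  (2 black, running=18)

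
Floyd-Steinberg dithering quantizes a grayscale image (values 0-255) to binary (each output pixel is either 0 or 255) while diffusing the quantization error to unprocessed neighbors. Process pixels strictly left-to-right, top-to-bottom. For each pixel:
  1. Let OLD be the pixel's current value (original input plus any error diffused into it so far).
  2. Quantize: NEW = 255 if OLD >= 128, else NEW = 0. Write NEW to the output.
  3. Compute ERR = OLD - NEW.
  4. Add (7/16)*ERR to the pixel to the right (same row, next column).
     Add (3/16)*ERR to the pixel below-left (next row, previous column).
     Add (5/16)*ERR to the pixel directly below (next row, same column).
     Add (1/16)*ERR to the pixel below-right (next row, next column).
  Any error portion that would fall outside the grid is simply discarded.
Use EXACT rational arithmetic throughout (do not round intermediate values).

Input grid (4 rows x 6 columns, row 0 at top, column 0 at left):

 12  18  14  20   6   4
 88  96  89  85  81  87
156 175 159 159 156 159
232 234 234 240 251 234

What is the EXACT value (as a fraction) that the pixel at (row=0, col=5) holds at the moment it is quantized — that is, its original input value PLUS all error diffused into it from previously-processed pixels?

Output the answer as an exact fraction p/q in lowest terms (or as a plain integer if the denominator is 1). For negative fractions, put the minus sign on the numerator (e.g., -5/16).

(0,0): OLD=12 → NEW=0, ERR=12
(0,1): OLD=93/4 → NEW=0, ERR=93/4
(0,2): OLD=1547/64 → NEW=0, ERR=1547/64
(0,3): OLD=31309/1024 → NEW=0, ERR=31309/1024
(0,4): OLD=317467/16384 → NEW=0, ERR=317467/16384
(0,5): OLD=3270845/262144 → NEW=0, ERR=3270845/262144
Target (0,5): original=4, with diffused error = 3270845/262144

Answer: 3270845/262144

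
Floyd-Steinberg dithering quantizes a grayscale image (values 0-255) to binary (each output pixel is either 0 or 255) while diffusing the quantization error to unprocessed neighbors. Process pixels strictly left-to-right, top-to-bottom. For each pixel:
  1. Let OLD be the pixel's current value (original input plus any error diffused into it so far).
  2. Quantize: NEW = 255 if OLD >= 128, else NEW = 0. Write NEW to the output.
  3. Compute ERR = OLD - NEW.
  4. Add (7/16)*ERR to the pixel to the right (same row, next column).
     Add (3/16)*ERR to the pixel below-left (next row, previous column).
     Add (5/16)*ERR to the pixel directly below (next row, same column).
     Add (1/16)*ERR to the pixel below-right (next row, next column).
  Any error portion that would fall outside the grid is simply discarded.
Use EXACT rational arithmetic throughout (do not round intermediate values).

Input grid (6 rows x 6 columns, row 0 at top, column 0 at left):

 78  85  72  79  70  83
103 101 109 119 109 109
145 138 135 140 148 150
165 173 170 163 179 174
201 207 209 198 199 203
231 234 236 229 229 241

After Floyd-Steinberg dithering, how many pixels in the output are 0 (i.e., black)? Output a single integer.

Answer: 13

Derivation:
(0,0): OLD=78 → NEW=0, ERR=78
(0,1): OLD=953/8 → NEW=0, ERR=953/8
(0,2): OLD=15887/128 → NEW=0, ERR=15887/128
(0,3): OLD=273001/2048 → NEW=255, ERR=-249239/2048
(0,4): OLD=549087/32768 → NEW=0, ERR=549087/32768
(0,5): OLD=47359513/524288 → NEW=0, ERR=47359513/524288
(1,0): OLD=19163/128 → NEW=255, ERR=-13477/128
(1,1): OLD=123197/1024 → NEW=0, ERR=123197/1024
(1,2): OLD=6063681/32768 → NEW=255, ERR=-2292159/32768
(1,3): OLD=8030093/131072 → NEW=0, ERR=8030093/131072
(1,4): OLD=1261401191/8388608 → NEW=255, ERR=-877693849/8388608
(1,5): OLD=12415202721/134217728 → NEW=0, ERR=12415202721/134217728
(2,0): OLD=2206191/16384 → NEW=255, ERR=-1971729/16384
(2,1): OLD=54132469/524288 → NEW=0, ERR=54132469/524288
(2,2): OLD=1487454623/8388608 → NEW=255, ERR=-651640417/8388608
(2,3): OLD=6789377255/67108864 → NEW=0, ERR=6789377255/67108864
(2,4): OLD=388131776949/2147483648 → NEW=255, ERR=-159476553291/2147483648
(2,5): OLD=4806151474499/34359738368 → NEW=255, ERR=-3955581809341/34359738368
(3,0): OLD=1231041087/8388608 → NEW=255, ERR=-908053953/8388608
(3,1): OLD=9114720147/67108864 → NEW=255, ERR=-7998040173/67108864
(3,2): OLD=63890649993/536870912 → NEW=0, ERR=63890649993/536870912
(3,3): OLD=7830626307963/34359738368 → NEW=255, ERR=-931106975877/34359738368
(3,4): OLD=35369916659035/274877906944 → NEW=255, ERR=-34723949611685/274877906944
(3,5): OLD=343556174455413/4398046511104 → NEW=0, ERR=343556174455413/4398046511104
(4,0): OLD=155505827985/1073741824 → NEW=255, ERR=-118298337135/1073741824
(4,1): OLD=2355414341277/17179869184 → NEW=255, ERR=-2025452300643/17179869184
(4,2): OLD=100099323395143/549755813888 → NEW=255, ERR=-40088409146297/549755813888
(4,3): OLD=1243599324225667/8796093022208 → NEW=255, ERR=-999404396437373/8796093022208
(4,4): OLD=17278071130687027/140737488355328 → NEW=0, ERR=17278071130687027/140737488355328
(4,5): OLD=615252185804597893/2251799813685248 → NEW=255, ERR=41043233314859653/2251799813685248
(5,0): OLD=47956572631335/274877906944 → NEW=255, ERR=-22137293639385/274877906944
(5,1): OLD=1243457312090391/8796093022208 → NEW=255, ERR=-999546408572649/8796093022208
(5,2): OLD=9487452446451885/70368744177664 → NEW=255, ERR=-8456577318852435/70368744177664
(5,3): OLD=358889303805606911/2251799813685248 → NEW=255, ERR=-215319648684131329/2251799813685248
(5,4): OLD=999110605183175375/4503599627370496 → NEW=255, ERR=-149307299796301105/4503599627370496
(5,5): OLD=17284059673897106235/72057594037927936 → NEW=255, ERR=-1090626805774517445/72057594037927936
Output grid:
  Row 0: ...#..  (5 black, running=5)
  Row 1: #.#.#.  (3 black, running=8)
  Row 2: #.#.##  (2 black, running=10)
  Row 3: ##.##.  (2 black, running=12)
  Row 4: ####.#  (1 black, running=13)
  Row 5: ######  (0 black, running=13)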